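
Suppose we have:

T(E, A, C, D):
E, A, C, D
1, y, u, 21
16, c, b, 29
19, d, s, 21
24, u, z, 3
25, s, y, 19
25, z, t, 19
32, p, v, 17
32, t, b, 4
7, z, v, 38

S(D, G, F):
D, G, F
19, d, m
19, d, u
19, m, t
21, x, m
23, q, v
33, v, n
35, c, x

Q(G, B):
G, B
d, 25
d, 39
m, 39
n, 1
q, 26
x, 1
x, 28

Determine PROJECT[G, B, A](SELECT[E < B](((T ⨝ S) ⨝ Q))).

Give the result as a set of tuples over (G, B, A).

{(d, 39, s), (d, 39, z), (m, 39, s), (m, 39, z), (x, 28, d), (x, 28, y)}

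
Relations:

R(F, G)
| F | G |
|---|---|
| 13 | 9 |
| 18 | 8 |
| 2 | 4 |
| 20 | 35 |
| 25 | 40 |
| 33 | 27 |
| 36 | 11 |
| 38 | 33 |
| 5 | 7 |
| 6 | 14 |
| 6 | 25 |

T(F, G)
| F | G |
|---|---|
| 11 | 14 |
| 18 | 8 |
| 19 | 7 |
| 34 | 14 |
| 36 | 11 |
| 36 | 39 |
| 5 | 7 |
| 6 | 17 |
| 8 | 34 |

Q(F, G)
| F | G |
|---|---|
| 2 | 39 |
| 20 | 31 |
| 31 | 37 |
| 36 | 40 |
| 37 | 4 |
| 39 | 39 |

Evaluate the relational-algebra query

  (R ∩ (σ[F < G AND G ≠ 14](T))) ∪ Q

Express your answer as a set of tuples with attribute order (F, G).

{(2, 39), (20, 31), (31, 37), (36, 40), (37, 4), (39, 39), (5, 7)}

Selection F < G AND G ≠ 14: {(36, 39), (5, 7), (6, 17), (8, 34)}
Intersection: {(13, 9), (18, 8), (2, 4), (20, 35), (25, 40), (33, 27), (36, 11), (38, 33), (5, 7), (6, 14), (6, 25)} with {(36, 39), (5, 7), (6, 17), (8, 34)} → {(5, 7)}
Union: {(5, 7)} with {(2, 39), (20, 31), (31, 37), (36, 40), (37, 4), (39, 39)} → {(2, 39), (20, 31), (31, 37), (36, 40), (37, 4), (39, 39), (5, 7)}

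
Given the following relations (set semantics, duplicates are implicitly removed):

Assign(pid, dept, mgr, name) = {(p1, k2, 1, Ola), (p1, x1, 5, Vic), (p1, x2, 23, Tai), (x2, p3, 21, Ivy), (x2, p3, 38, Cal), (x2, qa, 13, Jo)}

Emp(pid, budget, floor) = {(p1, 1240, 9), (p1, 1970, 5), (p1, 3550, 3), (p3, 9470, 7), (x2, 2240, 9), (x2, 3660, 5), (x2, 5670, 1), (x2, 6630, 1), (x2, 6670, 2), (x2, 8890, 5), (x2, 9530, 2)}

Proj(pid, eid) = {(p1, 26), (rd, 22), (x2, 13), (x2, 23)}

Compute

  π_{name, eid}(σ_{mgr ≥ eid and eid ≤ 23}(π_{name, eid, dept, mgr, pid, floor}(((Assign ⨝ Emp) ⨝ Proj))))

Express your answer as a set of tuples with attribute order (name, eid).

Natural join on pid: {(p1, k2, 1, Ola, 1240, 9), (p1, k2, 1, Ola, 1970, 5), (p1, k2, 1, Ola, 3550, 3), (p1, x1, 5, Vic, 1240, 9), (p1, x1, 5, Vic, 1970, 5), (p1, x1, 5, Vic, 3550, 3), (p1, x2, 23, Tai, 1240, 9), (p1, x2, 23, Tai, 1970, 5), (p1, x2, 23, Tai, 3550, 3), (x2, p3, 21, Ivy, 2240, 9), (x2, p3, 21, Ivy, 3660, 5), (x2, p3, 21, Ivy, 5670, 1), (x2, p3, 21, Ivy, 6630, 1), (x2, p3, 21, Ivy, 6670, 2), (x2, p3, 21, Ivy, 8890, 5), (x2, p3, 21, Ivy, 9530, 2), (x2, p3, 38, Cal, 2240, 9), (x2, p3, 38, Cal, 3660, 5), (x2, p3, 38, Cal, 5670, 1), (x2, p3, 38, Cal, 6630, 1), (x2, p3, 38, Cal, 6670, 2), (x2, p3, 38, Cal, 8890, 5), (x2, p3, 38, Cal, 9530, 2), (x2, qa, 13, Jo, 2240, 9), (x2, qa, 13, Jo, 3660, 5), (x2, qa, 13, Jo, 5670, 1), (x2, qa, 13, Jo, 6630, 1), (x2, qa, 13, Jo, 6670, 2), (x2, qa, 13, Jo, 8890, 5), (x2, qa, 13, Jo, 9530, 2)}
Natural join on pid: {(p1, k2, 1, Ola, 1240, 9, 26), (p1, k2, 1, Ola, 1970, 5, 26), (p1, k2, 1, Ola, 3550, 3, 26), (p1, x1, 5, Vic, 1240, 9, 26), (p1, x1, 5, Vic, 1970, 5, 26), (p1, x1, 5, Vic, 3550, 3, 26), (p1, x2, 23, Tai, 1240, 9, 26), (p1, x2, 23, Tai, 1970, 5, 26), (p1, x2, 23, Tai, 3550, 3, 26), (x2, p3, 21, Ivy, 2240, 9, 13), (x2, p3, 21, Ivy, 2240, 9, 23), (x2, p3, 21, Ivy, 3660, 5, 13), (x2, p3, 21, Ivy, 3660, 5, 23), (x2, p3, 21, Ivy, 5670, 1, 13), (x2, p3, 21, Ivy, 5670, 1, 23), (x2, p3, 21, Ivy, 6630, 1, 13), (x2, p3, 21, Ivy, 6630, 1, 23), (x2, p3, 21, Ivy, 6670, 2, 13), (x2, p3, 21, Ivy, 6670, 2, 23), (x2, p3, 21, Ivy, 8890, 5, 13), (x2, p3, 21, Ivy, 8890, 5, 23), (x2, p3, 21, Ivy, 9530, 2, 13), (x2, p3, 21, Ivy, 9530, 2, 23), (x2, p3, 38, Cal, 2240, 9, 13), (x2, p3, 38, Cal, 2240, 9, 23), (x2, p3, 38, Cal, 3660, 5, 13), (x2, p3, 38, Cal, 3660, 5, 23), (x2, p3, 38, Cal, 5670, 1, 13), (x2, p3, 38, Cal, 5670, 1, 23), (x2, p3, 38, Cal, 6630, 1, 13), (x2, p3, 38, Cal, 6630, 1, 23), (x2, p3, 38, Cal, 6670, 2, 13), (x2, p3, 38, Cal, 6670, 2, 23), (x2, p3, 38, Cal, 8890, 5, 13), (x2, p3, 38, Cal, 8890, 5, 23), (x2, p3, 38, Cal, 9530, 2, 13), (x2, p3, 38, Cal, 9530, 2, 23), (x2, qa, 13, Jo, 2240, 9, 13), (x2, qa, 13, Jo, 2240, 9, 23), (x2, qa, 13, Jo, 3660, 5, 13), (x2, qa, 13, Jo, 3660, 5, 23), (x2, qa, 13, Jo, 5670, 1, 13), (x2, qa, 13, Jo, 5670, 1, 23), (x2, qa, 13, Jo, 6630, 1, 13), (x2, qa, 13, Jo, 6630, 1, 23), (x2, qa, 13, Jo, 6670, 2, 13), (x2, qa, 13, Jo, 6670, 2, 23), (x2, qa, 13, Jo, 8890, 5, 13), (x2, qa, 13, Jo, 8890, 5, 23), (x2, qa, 13, Jo, 9530, 2, 13), (x2, qa, 13, Jo, 9530, 2, 23)}
π[name, eid, dept, mgr, pid, floor]: project onto (name, eid, dept, mgr, pid, floor) (18 duplicate(s) eliminated) → {(Cal, 13, p3, 38, x2, 1), (Cal, 13, p3, 38, x2, 2), (Cal, 13, p3, 38, x2, 5), (Cal, 13, p3, 38, x2, 9), (Cal, 23, p3, 38, x2, 1), (Cal, 23, p3, 38, x2, 2), (Cal, 23, p3, 38, x2, 5), (Cal, 23, p3, 38, x2, 9), (Ivy, 13, p3, 21, x2, 1), (Ivy, 13, p3, 21, x2, 2), (Ivy, 13, p3, 21, x2, 5), (Ivy, 13, p3, 21, x2, 9), (Ivy, 23, p3, 21, x2, 1), (Ivy, 23, p3, 21, x2, 2), (Ivy, 23, p3, 21, x2, 5), (Ivy, 23, p3, 21, x2, 9), (Jo, 13, qa, 13, x2, 1), (Jo, 13, qa, 13, x2, 2), (Jo, 13, qa, 13, x2, 5), (Jo, 13, qa, 13, x2, 9), (Jo, 23, qa, 13, x2, 1), (Jo, 23, qa, 13, x2, 2), (Jo, 23, qa, 13, x2, 5), (Jo, 23, qa, 13, x2, 9), (Ola, 26, k2, 1, p1, 3), (Ola, 26, k2, 1, p1, 5), (Ola, 26, k2, 1, p1, 9), (Tai, 26, x2, 23, p1, 3), (Tai, 26, x2, 23, p1, 5), (Tai, 26, x2, 23, p1, 9), (Vic, 26, x1, 5, p1, 3), (Vic, 26, x1, 5, p1, 5), (Vic, 26, x1, 5, p1, 9)}
σ[mgr ≥ eid and eid ≤ 23]: keep tuples satisfying mgr ≥ eid and eid ≤ 23 → {(Cal, 13, p3, 38, x2, 1), (Cal, 13, p3, 38, x2, 2), (Cal, 13, p3, 38, x2, 5), (Cal, 13, p3, 38, x2, 9), (Cal, 23, p3, 38, x2, 1), (Cal, 23, p3, 38, x2, 2), (Cal, 23, p3, 38, x2, 5), (Cal, 23, p3, 38, x2, 9), (Ivy, 13, p3, 21, x2, 1), (Ivy, 13, p3, 21, x2, 2), (Ivy, 13, p3, 21, x2, 5), (Ivy, 13, p3, 21, x2, 9), (Jo, 13, qa, 13, x2, 1), (Jo, 13, qa, 13, x2, 2), (Jo, 13, qa, 13, x2, 5), (Jo, 13, qa, 13, x2, 9)}
π[name, eid]: project onto (name, eid) (12 duplicate(s) eliminated) → {(Cal, 13), (Cal, 23), (Ivy, 13), (Jo, 13)}

{(Cal, 13), (Cal, 23), (Ivy, 13), (Jo, 13)}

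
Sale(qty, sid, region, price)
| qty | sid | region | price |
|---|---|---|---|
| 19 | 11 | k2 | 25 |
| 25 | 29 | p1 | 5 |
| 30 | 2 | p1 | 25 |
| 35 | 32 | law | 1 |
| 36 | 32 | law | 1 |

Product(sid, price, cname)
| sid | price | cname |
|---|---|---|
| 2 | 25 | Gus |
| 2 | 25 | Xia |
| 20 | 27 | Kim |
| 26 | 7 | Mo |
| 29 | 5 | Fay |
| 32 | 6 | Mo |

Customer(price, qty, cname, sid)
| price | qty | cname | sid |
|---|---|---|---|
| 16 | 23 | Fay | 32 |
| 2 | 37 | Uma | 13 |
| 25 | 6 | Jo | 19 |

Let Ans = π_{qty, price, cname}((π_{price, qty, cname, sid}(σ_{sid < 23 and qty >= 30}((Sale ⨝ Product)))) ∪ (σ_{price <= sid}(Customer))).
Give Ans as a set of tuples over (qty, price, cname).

{(23, 16, Fay), (30, 25, Gus), (30, 25, Xia), (37, 2, Uma)}

Natural join on sid, price: {(25, 29, p1, 5, Fay), (30, 2, p1, 25, Gus), (30, 2, p1, 25, Xia)}
Apply σ_{sid < 23 and qty >= 30}; surviving tuples: {(30, 2, p1, 25, Gus), (30, 2, p1, 25, Xia)}
π[price, qty, cname, sid]: project onto (price, qty, cname, sid) → {(25, 30, Gus, 2), (25, 30, Xia, 2)}
Apply σ_{price <= sid}; surviving tuples: {(16, 23, Fay, 32), (2, 37, Uma, 13)}
Taking the union: {(16, 23, Fay, 32), (2, 37, Uma, 13), (25, 30, Gus, 2), (25, 30, Xia, 2)}
π[qty, price, cname]: project onto (qty, price, cname) → {(23, 16, Fay), (30, 25, Gus), (30, 25, Xia), (37, 2, Uma)}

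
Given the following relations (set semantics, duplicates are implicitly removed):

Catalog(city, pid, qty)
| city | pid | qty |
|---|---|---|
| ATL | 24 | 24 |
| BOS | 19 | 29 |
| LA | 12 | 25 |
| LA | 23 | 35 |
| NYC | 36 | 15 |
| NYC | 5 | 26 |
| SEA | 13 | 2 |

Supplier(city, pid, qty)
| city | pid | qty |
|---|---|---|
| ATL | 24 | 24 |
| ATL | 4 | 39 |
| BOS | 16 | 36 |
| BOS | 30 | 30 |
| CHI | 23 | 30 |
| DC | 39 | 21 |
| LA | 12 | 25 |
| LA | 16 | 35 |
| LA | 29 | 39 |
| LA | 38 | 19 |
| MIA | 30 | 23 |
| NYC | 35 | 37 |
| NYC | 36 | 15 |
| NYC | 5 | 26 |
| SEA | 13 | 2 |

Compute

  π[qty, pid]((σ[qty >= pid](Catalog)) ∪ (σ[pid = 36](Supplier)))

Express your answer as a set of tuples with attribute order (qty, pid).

σ[qty >= pid]: keep tuples satisfying qty >= pid → {(ATL, 24, 24), (BOS, 19, 29), (LA, 12, 25), (LA, 23, 35), (NYC, 5, 26)}
σ[pid = 36]: keep tuples satisfying pid = 36 → {(NYC, 36, 15)}
Union: {(ATL, 24, 24), (BOS, 19, 29), (LA, 12, 25), (LA, 23, 35), (NYC, 5, 26)} with {(NYC, 36, 15)} → {(ATL, 24, 24), (BOS, 19, 29), (LA, 12, 25), (LA, 23, 35), (NYC, 36, 15), (NYC, 5, 26)}
Keep only column(s) qty, pid: {(15, 36), (24, 24), (25, 12), (26, 5), (29, 19), (35, 23)}

{(15, 36), (24, 24), (25, 12), (26, 5), (29, 19), (35, 23)}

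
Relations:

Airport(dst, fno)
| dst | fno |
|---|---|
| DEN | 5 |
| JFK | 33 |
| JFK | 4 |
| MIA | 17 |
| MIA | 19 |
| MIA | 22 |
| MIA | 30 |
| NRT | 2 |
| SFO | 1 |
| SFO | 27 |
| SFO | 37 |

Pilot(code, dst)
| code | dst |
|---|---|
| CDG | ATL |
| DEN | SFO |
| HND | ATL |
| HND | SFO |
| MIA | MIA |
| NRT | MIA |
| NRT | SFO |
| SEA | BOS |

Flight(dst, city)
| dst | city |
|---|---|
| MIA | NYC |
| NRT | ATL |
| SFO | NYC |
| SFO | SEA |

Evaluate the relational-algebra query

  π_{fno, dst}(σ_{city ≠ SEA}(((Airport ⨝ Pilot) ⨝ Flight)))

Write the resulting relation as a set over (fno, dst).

Natural join on dst: {(MIA, 17, MIA), (MIA, 17, NRT), (MIA, 19, MIA), (MIA, 19, NRT), (MIA, 22, MIA), (MIA, 22, NRT), (MIA, 30, MIA), (MIA, 30, NRT), (SFO, 1, DEN), (SFO, 1, HND), (SFO, 1, NRT), (SFO, 27, DEN), (SFO, 27, HND), (SFO, 27, NRT), (SFO, 37, DEN), (SFO, 37, HND), (SFO, 37, NRT)}
Natural join on dst: {(MIA, 17, MIA, NYC), (MIA, 17, NRT, NYC), (MIA, 19, MIA, NYC), (MIA, 19, NRT, NYC), (MIA, 22, MIA, NYC), (MIA, 22, NRT, NYC), (MIA, 30, MIA, NYC), (MIA, 30, NRT, NYC), (SFO, 1, DEN, NYC), (SFO, 1, DEN, SEA), (SFO, 1, HND, NYC), (SFO, 1, HND, SEA), (SFO, 1, NRT, NYC), (SFO, 1, NRT, SEA), (SFO, 27, DEN, NYC), (SFO, 27, DEN, SEA), (SFO, 27, HND, NYC), (SFO, 27, HND, SEA), (SFO, 27, NRT, NYC), (SFO, 27, NRT, SEA), (SFO, 37, DEN, NYC), (SFO, 37, DEN, SEA), (SFO, 37, HND, NYC), (SFO, 37, HND, SEA), (SFO, 37, NRT, NYC), (SFO, 37, NRT, SEA)}
Apply σ_{city ≠ SEA}; surviving tuples: {(MIA, 17, MIA, NYC), (MIA, 17, NRT, NYC), (MIA, 19, MIA, NYC), (MIA, 19, NRT, NYC), (MIA, 22, MIA, NYC), (MIA, 22, NRT, NYC), (MIA, 30, MIA, NYC), (MIA, 30, NRT, NYC), (SFO, 1, DEN, NYC), (SFO, 1, HND, NYC), (SFO, 1, NRT, NYC), (SFO, 27, DEN, NYC), (SFO, 27, HND, NYC), (SFO, 27, NRT, NYC), (SFO, 37, DEN, NYC), (SFO, 37, HND, NYC), (SFO, 37, NRT, NYC)}
Projecting to fno, dst (10 duplicate(s) eliminated): {(1, SFO), (17, MIA), (19, MIA), (22, MIA), (27, SFO), (30, MIA), (37, SFO)}

{(1, SFO), (17, MIA), (19, MIA), (22, MIA), (27, SFO), (30, MIA), (37, SFO)}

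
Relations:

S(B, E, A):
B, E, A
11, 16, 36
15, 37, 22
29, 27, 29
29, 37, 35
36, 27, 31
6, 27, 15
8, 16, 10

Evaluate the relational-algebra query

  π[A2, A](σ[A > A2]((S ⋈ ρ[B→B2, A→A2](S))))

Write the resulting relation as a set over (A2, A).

{(10, 36), (15, 29), (15, 31), (22, 35), (29, 31)}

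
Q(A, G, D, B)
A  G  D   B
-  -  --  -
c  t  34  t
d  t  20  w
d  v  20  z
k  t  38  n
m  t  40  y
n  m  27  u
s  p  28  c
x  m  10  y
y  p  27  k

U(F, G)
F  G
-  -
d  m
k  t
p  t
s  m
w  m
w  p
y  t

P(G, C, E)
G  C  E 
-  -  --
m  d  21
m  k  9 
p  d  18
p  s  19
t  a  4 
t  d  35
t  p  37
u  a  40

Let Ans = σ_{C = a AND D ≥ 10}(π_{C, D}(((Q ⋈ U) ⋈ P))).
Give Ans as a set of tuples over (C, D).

{(a, 20), (a, 34), (a, 38), (a, 40)}

Q ⋈ U (natural join on G): {(c, t, 34, t, k), (c, t, 34, t, p), (c, t, 34, t, y), (d, t, 20, w, k), (d, t, 20, w, p), (d, t, 20, w, y), (k, t, 38, n, k), (k, t, 38, n, p), (k, t, 38, n, y), (m, t, 40, y, k), (m, t, 40, y, p), (m, t, 40, y, y), (n, m, 27, u, d), (n, m, 27, u, s), (n, m, 27, u, w), (s, p, 28, c, w), (x, m, 10, y, d), (x, m, 10, y, s), (x, m, 10, y, w), (y, p, 27, k, w)}
(Q ⋈ U) ⋈ P (natural join on G): {(c, t, 34, t, k, a, 4), (c, t, 34, t, k, d, 35), (c, t, 34, t, k, p, 37), (c, t, 34, t, p, a, 4), (c, t, 34, t, p, d, 35), (c, t, 34, t, p, p, 37), (c, t, 34, t, y, a, 4), (c, t, 34, t, y, d, 35), (c, t, 34, t, y, p, 37), (d, t, 20, w, k, a, 4), (d, t, 20, w, k, d, 35), (d, t, 20, w, k, p, 37), (d, t, 20, w, p, a, 4), (d, t, 20, w, p, d, 35), (d, t, 20, w, p, p, 37), (d, t, 20, w, y, a, 4), (d, t, 20, w, y, d, 35), (d, t, 20, w, y, p, 37), (k, t, 38, n, k, a, 4), (k, t, 38, n, k, d, 35), (k, t, 38, n, k, p, 37), (k, t, 38, n, p, a, 4), (k, t, 38, n, p, d, 35), (k, t, 38, n, p, p, 37), (k, t, 38, n, y, a, 4), (k, t, 38, n, y, d, 35), (k, t, 38, n, y, p, 37), (m, t, 40, y, k, a, 4), (m, t, 40, y, k, d, 35), (m, t, 40, y, k, p, 37), (m, t, 40, y, p, a, 4), (m, t, 40, y, p, d, 35), (m, t, 40, y, p, p, 37), (m, t, 40, y, y, a, 4), (m, t, 40, y, y, d, 35), (m, t, 40, y, y, p, 37), (n, m, 27, u, d, d, 21), (n, m, 27, u, d, k, 9), (n, m, 27, u, s, d, 21), (n, m, 27, u, s, k, 9), (n, m, 27, u, w, d, 21), (n, m, 27, u, w, k, 9), (s, p, 28, c, w, d, 18), (s, p, 28, c, w, s, 19), (x, m, 10, y, d, d, 21), (x, m, 10, y, d, k, 9), (x, m, 10, y, s, d, 21), (x, m, 10, y, s, k, 9), (x, m, 10, y, w, d, 21), (x, m, 10, y, w, k, 9), (y, p, 27, k, w, d, 18), (y, p, 27, k, w, s, 19)}
π_{C, D} gives {(a, 20), (a, 34), (a, 38), (a, 40), (d, 10), (d, 20), (d, 27), (d, 28), (d, 34), (d, 38), (d, 40), (k, 10), (k, 27), (p, 20), (p, 34), (p, 38), (p, 40), (s, 27), (s, 28)} (33 duplicate(s) eliminated).
Selection C = a AND D ≥ 10: {(a, 20), (a, 34), (a, 38), (a, 40)}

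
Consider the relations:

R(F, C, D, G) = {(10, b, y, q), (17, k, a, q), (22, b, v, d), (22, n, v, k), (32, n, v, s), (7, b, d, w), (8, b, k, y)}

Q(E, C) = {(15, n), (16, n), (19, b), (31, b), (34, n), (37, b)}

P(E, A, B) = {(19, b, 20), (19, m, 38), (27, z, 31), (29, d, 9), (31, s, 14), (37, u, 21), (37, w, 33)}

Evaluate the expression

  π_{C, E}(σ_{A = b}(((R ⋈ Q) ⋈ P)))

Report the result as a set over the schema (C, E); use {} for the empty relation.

Natural join on C: {(10, b, y, q, 19), (10, b, y, q, 31), (10, b, y, q, 37), (22, b, v, d, 19), (22, b, v, d, 31), (22, b, v, d, 37), (22, n, v, k, 15), (22, n, v, k, 16), (22, n, v, k, 34), (32, n, v, s, 15), (32, n, v, s, 16), (32, n, v, s, 34), (7, b, d, w, 19), (7, b, d, w, 31), (7, b, d, w, 37), (8, b, k, y, 19), (8, b, k, y, 31), (8, b, k, y, 37)}
Natural join on E: {(10, b, y, q, 19, b, 20), (10, b, y, q, 19, m, 38), (10, b, y, q, 31, s, 14), (10, b, y, q, 37, u, 21), (10, b, y, q, 37, w, 33), (22, b, v, d, 19, b, 20), (22, b, v, d, 19, m, 38), (22, b, v, d, 31, s, 14), (22, b, v, d, 37, u, 21), (22, b, v, d, 37, w, 33), (7, b, d, w, 19, b, 20), (7, b, d, w, 19, m, 38), (7, b, d, w, 31, s, 14), (7, b, d, w, 37, u, 21), (7, b, d, w, 37, w, 33), (8, b, k, y, 19, b, 20), (8, b, k, y, 19, m, 38), (8, b, k, y, 31, s, 14), (8, b, k, y, 37, u, 21), (8, b, k, y, 37, w, 33)}
Filtering on A = b leaves {(10, b, y, q, 19, b, 20), (22, b, v, d, 19, b, 20), (7, b, d, w, 19, b, 20), (8, b, k, y, 19, b, 20)}.
π[C, E]: project onto (C, E) (3 duplicate(s) eliminated) → {(b, 19)}

{(b, 19)}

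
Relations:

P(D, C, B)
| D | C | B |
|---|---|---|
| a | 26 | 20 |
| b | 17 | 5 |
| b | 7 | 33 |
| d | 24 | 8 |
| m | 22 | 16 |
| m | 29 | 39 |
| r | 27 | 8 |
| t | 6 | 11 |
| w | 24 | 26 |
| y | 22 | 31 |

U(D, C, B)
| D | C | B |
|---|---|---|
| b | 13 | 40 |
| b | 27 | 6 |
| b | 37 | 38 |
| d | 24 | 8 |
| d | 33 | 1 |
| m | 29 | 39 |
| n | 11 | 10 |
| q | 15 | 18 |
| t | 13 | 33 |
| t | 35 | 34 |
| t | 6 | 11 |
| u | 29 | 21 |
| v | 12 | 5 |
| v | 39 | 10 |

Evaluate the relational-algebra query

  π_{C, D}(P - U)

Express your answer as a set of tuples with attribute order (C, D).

{(17, b), (22, m), (22, y), (24, w), (26, a), (27, r), (7, b)}

Difference: {(a, 26, 20), (b, 17, 5), (b, 7, 33), (d, 24, 8), (m, 22, 16), (m, 29, 39), (r, 27, 8), (t, 6, 11), (w, 24, 26), (y, 22, 31)} with {(b, 13, 40), (b, 27, 6), (b, 37, 38), (d, 24, 8), (d, 33, 1), (m, 29, 39), (n, 11, 10), (q, 15, 18), (t, 13, 33), (t, 35, 34), (t, 6, 11), (u, 29, 21), (v, 12, 5), (v, 39, 10)} → {(a, 26, 20), (b, 17, 5), (b, 7, 33), (m, 22, 16), (r, 27, 8), (w, 24, 26), (y, 22, 31)}
Keep only column(s) C, D: {(17, b), (22, m), (22, y), (24, w), (26, a), (27, r), (7, b)}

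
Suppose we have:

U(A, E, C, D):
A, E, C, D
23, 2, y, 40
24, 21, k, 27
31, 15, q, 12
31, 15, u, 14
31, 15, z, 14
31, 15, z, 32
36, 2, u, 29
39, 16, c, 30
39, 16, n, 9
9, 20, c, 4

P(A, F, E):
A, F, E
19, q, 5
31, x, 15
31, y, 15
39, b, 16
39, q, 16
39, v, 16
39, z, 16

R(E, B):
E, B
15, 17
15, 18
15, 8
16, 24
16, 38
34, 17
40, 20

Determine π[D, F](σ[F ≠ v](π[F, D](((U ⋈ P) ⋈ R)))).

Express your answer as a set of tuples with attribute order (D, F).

{(12, x), (12, y), (14, x), (14, y), (30, b), (30, q), (30, z), (32, x), (32, y), (9, b), (9, q), (9, z)}

Joining U and P on A, E yields {(31, 15, q, 12, x), (31, 15, q, 12, y), (31, 15, u, 14, x), (31, 15, u, 14, y), (31, 15, z, 14, x), (31, 15, z, 14, y), (31, 15, z, 32, x), (31, 15, z, 32, y), (39, 16, c, 30, b), (39, 16, c, 30, q), (39, 16, c, 30, v), (39, 16, c, 30, z), (39, 16, n, 9, b), (39, 16, n, 9, q), (39, 16, n, 9, v), (39, 16, n, 9, z)}.
Joining (U ⋈ P) and R on E yields {(31, 15, q, 12, x, 17), (31, 15, q, 12, x, 18), (31, 15, q, 12, x, 8), (31, 15, q, 12, y, 17), (31, 15, q, 12, y, 18), (31, 15, q, 12, y, 8), (31, 15, u, 14, x, 17), (31, 15, u, 14, x, 18), (31, 15, u, 14, x, 8), (31, 15, u, 14, y, 17), (31, 15, u, 14, y, 18), (31, 15, u, 14, y, 8), (31, 15, z, 14, x, 17), (31, 15, z, 14, x, 18), (31, 15, z, 14, x, 8), (31, 15, z, 14, y, 17), (31, 15, z, 14, y, 18), (31, 15, z, 14, y, 8), (31, 15, z, 32, x, 17), (31, 15, z, 32, x, 18), (31, 15, z, 32, x, 8), (31, 15, z, 32, y, 17), (31, 15, z, 32, y, 18), (31, 15, z, 32, y, 8), (39, 16, c, 30, b, 24), (39, 16, c, 30, b, 38), (39, 16, c, 30, q, 24), (39, 16, c, 30, q, 38), (39, 16, c, 30, v, 24), (39, 16, c, 30, v, 38), (39, 16, c, 30, z, 24), (39, 16, c, 30, z, 38), (39, 16, n, 9, b, 24), (39, 16, n, 9, b, 38), (39, 16, n, 9, q, 24), (39, 16, n, 9, q, 38), (39, 16, n, 9, v, 24), (39, 16, n, 9, v, 38), (39, 16, n, 9, z, 24), (39, 16, n, 9, z, 38)}.
Projecting to F, D (26 duplicate(s) eliminated): {(b, 30), (b, 9), (q, 30), (q, 9), (v, 30), (v, 9), (x, 12), (x, 14), (x, 32), (y, 12), (y, 14), (y, 32), (z, 30), (z, 9)}
Apply σ_{F ≠ v}; surviving tuples: {(b, 30), (b, 9), (q, 30), (q, 9), (x, 12), (x, 14), (x, 32), (y, 12), (y, 14), (y, 32), (z, 30), (z, 9)}
Projecting to D, F: {(12, x), (12, y), (14, x), (14, y), (30, b), (30, q), (30, z), (32, x), (32, y), (9, b), (9, q), (9, z)}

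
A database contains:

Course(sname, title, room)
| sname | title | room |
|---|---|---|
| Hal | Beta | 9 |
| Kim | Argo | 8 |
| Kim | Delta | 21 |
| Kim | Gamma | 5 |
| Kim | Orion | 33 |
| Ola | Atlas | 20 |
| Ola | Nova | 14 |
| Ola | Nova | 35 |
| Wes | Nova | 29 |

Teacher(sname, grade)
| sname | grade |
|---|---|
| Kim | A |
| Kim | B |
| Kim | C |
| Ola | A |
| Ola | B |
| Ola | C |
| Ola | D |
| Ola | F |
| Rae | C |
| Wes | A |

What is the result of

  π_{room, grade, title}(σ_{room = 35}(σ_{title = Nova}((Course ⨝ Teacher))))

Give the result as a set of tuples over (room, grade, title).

Joining Course and Teacher on sname yields {(Kim, Argo, 8, A), (Kim, Argo, 8, B), (Kim, Argo, 8, C), (Kim, Delta, 21, A), (Kim, Delta, 21, B), (Kim, Delta, 21, C), (Kim, Gamma, 5, A), (Kim, Gamma, 5, B), (Kim, Gamma, 5, C), (Kim, Orion, 33, A), (Kim, Orion, 33, B), (Kim, Orion, 33, C), (Ola, Atlas, 20, A), (Ola, Atlas, 20, B), (Ola, Atlas, 20, C), (Ola, Atlas, 20, D), (Ola, Atlas, 20, F), (Ola, Nova, 14, A), (Ola, Nova, 14, B), (Ola, Nova, 14, C), (Ola, Nova, 14, D), (Ola, Nova, 14, F), (Ola, Nova, 35, A), (Ola, Nova, 35, B), (Ola, Nova, 35, C), (Ola, Nova, 35, D), (Ola, Nova, 35, F), (Wes, Nova, 29, A)}.
Selection title = Nova: {(Ola, Nova, 14, A), (Ola, Nova, 14, B), (Ola, Nova, 14, C), (Ola, Nova, 14, D), (Ola, Nova, 14, F), (Ola, Nova, 35, A), (Ola, Nova, 35, B), (Ola, Nova, 35, C), (Ola, Nova, 35, D), (Ola, Nova, 35, F), (Wes, Nova, 29, A)}
Selection room = 35: {(Ola, Nova, 35, A), (Ola, Nova, 35, B), (Ola, Nova, 35, C), (Ola, Nova, 35, D), (Ola, Nova, 35, F)}
Keep only column(s) room, grade, title: {(35, A, Nova), (35, B, Nova), (35, C, Nova), (35, D, Nova), (35, F, Nova)}

{(35, A, Nova), (35, B, Nova), (35, C, Nova), (35, D, Nova), (35, F, Nova)}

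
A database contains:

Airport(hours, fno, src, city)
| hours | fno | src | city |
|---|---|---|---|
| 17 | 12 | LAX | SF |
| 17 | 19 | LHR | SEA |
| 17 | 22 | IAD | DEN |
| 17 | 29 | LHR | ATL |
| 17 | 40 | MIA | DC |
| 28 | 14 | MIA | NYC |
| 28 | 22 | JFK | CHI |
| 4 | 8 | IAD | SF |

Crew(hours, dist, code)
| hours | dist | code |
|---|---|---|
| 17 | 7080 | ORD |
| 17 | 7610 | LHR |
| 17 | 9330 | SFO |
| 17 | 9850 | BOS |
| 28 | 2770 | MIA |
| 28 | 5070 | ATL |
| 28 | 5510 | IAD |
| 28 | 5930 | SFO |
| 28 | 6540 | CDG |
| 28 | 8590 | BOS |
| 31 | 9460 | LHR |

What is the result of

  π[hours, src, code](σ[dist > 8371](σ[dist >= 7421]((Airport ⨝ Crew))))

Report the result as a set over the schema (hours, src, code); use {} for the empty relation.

{(17, IAD, BOS), (17, IAD, SFO), (17, LAX, BOS), (17, LAX, SFO), (17, LHR, BOS), (17, LHR, SFO), (17, MIA, BOS), (17, MIA, SFO), (28, JFK, BOS), (28, MIA, BOS)}

Joining Airport and Crew on hours yields {(17, 12, LAX, SF, 7080, ORD), (17, 12, LAX, SF, 7610, LHR), (17, 12, LAX, SF, 9330, SFO), (17, 12, LAX, SF, 9850, BOS), (17, 19, LHR, SEA, 7080, ORD), (17, 19, LHR, SEA, 7610, LHR), (17, 19, LHR, SEA, 9330, SFO), (17, 19, LHR, SEA, 9850, BOS), (17, 22, IAD, DEN, 7080, ORD), (17, 22, IAD, DEN, 7610, LHR), (17, 22, IAD, DEN, 9330, SFO), (17, 22, IAD, DEN, 9850, BOS), (17, 29, LHR, ATL, 7080, ORD), (17, 29, LHR, ATL, 7610, LHR), (17, 29, LHR, ATL, 9330, SFO), (17, 29, LHR, ATL, 9850, BOS), (17, 40, MIA, DC, 7080, ORD), (17, 40, MIA, DC, 7610, LHR), (17, 40, MIA, DC, 9330, SFO), (17, 40, MIA, DC, 9850, BOS), (28, 14, MIA, NYC, 2770, MIA), (28, 14, MIA, NYC, 5070, ATL), (28, 14, MIA, NYC, 5510, IAD), (28, 14, MIA, NYC, 5930, SFO), (28, 14, MIA, NYC, 6540, CDG), (28, 14, MIA, NYC, 8590, BOS), (28, 22, JFK, CHI, 2770, MIA), (28, 22, JFK, CHI, 5070, ATL), (28, 22, JFK, CHI, 5510, IAD), (28, 22, JFK, CHI, 5930, SFO), (28, 22, JFK, CHI, 6540, CDG), (28, 22, JFK, CHI, 8590, BOS)}.
σ[dist >= 7421]: keep tuples satisfying dist >= 7421 → {(17, 12, LAX, SF, 7610, LHR), (17, 12, LAX, SF, 9330, SFO), (17, 12, LAX, SF, 9850, BOS), (17, 19, LHR, SEA, 7610, LHR), (17, 19, LHR, SEA, 9330, SFO), (17, 19, LHR, SEA, 9850, BOS), (17, 22, IAD, DEN, 7610, LHR), (17, 22, IAD, DEN, 9330, SFO), (17, 22, IAD, DEN, 9850, BOS), (17, 29, LHR, ATL, 7610, LHR), (17, 29, LHR, ATL, 9330, SFO), (17, 29, LHR, ATL, 9850, BOS), (17, 40, MIA, DC, 7610, LHR), (17, 40, MIA, DC, 9330, SFO), (17, 40, MIA, DC, 9850, BOS), (28, 14, MIA, NYC, 8590, BOS), (28, 22, JFK, CHI, 8590, BOS)}
σ[dist > 8371]: keep tuples satisfying dist > 8371 → {(17, 12, LAX, SF, 9330, SFO), (17, 12, LAX, SF, 9850, BOS), (17, 19, LHR, SEA, 9330, SFO), (17, 19, LHR, SEA, 9850, BOS), (17, 22, IAD, DEN, 9330, SFO), (17, 22, IAD, DEN, 9850, BOS), (17, 29, LHR, ATL, 9330, SFO), (17, 29, LHR, ATL, 9850, BOS), (17, 40, MIA, DC, 9330, SFO), (17, 40, MIA, DC, 9850, BOS), (28, 14, MIA, NYC, 8590, BOS), (28, 22, JFK, CHI, 8590, BOS)}
π_{hours, src, code} gives {(17, IAD, BOS), (17, IAD, SFO), (17, LAX, BOS), (17, LAX, SFO), (17, LHR, BOS), (17, LHR, SFO), (17, MIA, BOS), (17, MIA, SFO), (28, JFK, BOS), (28, MIA, BOS)} (2 duplicate(s) eliminated).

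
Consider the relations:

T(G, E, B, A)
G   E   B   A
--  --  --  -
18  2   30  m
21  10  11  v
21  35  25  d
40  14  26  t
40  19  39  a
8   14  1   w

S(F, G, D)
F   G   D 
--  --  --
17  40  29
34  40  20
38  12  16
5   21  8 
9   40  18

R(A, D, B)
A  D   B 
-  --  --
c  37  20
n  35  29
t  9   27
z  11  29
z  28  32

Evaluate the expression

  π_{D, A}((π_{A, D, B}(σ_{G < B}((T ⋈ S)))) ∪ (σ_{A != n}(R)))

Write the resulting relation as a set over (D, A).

Natural join on G: {(21, 10, 11, v, 5, 8), (21, 35, 25, d, 5, 8), (40, 14, 26, t, 17, 29), (40, 14, 26, t, 34, 20), (40, 14, 26, t, 9, 18), (40, 19, 39, a, 17, 29), (40, 19, 39, a, 34, 20), (40, 19, 39, a, 9, 18)}
Apply σ_{G < B}; surviving tuples: {(21, 35, 25, d, 5, 8)}
Keep only column(s) A, D, B: {(d, 8, 25)}
Apply σ_{A != n}; surviving tuples: {(c, 37, 20), (t, 9, 27), (z, 11, 29), (z, 28, 32)}
Union: {(d, 8, 25)} with {(c, 37, 20), (t, 9, 27), (z, 11, 29), (z, 28, 32)} → {(c, 37, 20), (d, 8, 25), (t, 9, 27), (z, 11, 29), (z, 28, 32)}
Keep only column(s) D, A: {(11, z), (28, z), (37, c), (8, d), (9, t)}

{(11, z), (28, z), (37, c), (8, d), (9, t)}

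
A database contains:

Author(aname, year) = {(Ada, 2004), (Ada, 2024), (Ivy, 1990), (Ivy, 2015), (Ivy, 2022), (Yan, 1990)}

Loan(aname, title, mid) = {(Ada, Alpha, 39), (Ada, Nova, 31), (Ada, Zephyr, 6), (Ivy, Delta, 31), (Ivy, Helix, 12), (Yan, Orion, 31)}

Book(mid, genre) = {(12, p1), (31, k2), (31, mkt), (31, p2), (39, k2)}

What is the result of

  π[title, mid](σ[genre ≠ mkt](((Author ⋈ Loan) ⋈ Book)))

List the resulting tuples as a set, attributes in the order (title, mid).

{(Alpha, 39), (Delta, 31), (Helix, 12), (Nova, 31), (Orion, 31)}

Natural join on aname: {(Ada, 2004, Alpha, 39), (Ada, 2004, Nova, 31), (Ada, 2004, Zephyr, 6), (Ada, 2024, Alpha, 39), (Ada, 2024, Nova, 31), (Ada, 2024, Zephyr, 6), (Ivy, 1990, Delta, 31), (Ivy, 1990, Helix, 12), (Ivy, 2015, Delta, 31), (Ivy, 2015, Helix, 12), (Ivy, 2022, Delta, 31), (Ivy, 2022, Helix, 12), (Yan, 1990, Orion, 31)}
Natural join on mid: {(Ada, 2004, Alpha, 39, k2), (Ada, 2004, Nova, 31, k2), (Ada, 2004, Nova, 31, mkt), (Ada, 2004, Nova, 31, p2), (Ada, 2024, Alpha, 39, k2), (Ada, 2024, Nova, 31, k2), (Ada, 2024, Nova, 31, mkt), (Ada, 2024, Nova, 31, p2), (Ivy, 1990, Delta, 31, k2), (Ivy, 1990, Delta, 31, mkt), (Ivy, 1990, Delta, 31, p2), (Ivy, 1990, Helix, 12, p1), (Ivy, 2015, Delta, 31, k2), (Ivy, 2015, Delta, 31, mkt), (Ivy, 2015, Delta, 31, p2), (Ivy, 2015, Helix, 12, p1), (Ivy, 2022, Delta, 31, k2), (Ivy, 2022, Delta, 31, mkt), (Ivy, 2022, Delta, 31, p2), (Ivy, 2022, Helix, 12, p1), (Yan, 1990, Orion, 31, k2), (Yan, 1990, Orion, 31, mkt), (Yan, 1990, Orion, 31, p2)}
σ[genre ≠ mkt]: keep tuples satisfying genre ≠ mkt → {(Ada, 2004, Alpha, 39, k2), (Ada, 2004, Nova, 31, k2), (Ada, 2004, Nova, 31, p2), (Ada, 2024, Alpha, 39, k2), (Ada, 2024, Nova, 31, k2), (Ada, 2024, Nova, 31, p2), (Ivy, 1990, Delta, 31, k2), (Ivy, 1990, Delta, 31, p2), (Ivy, 1990, Helix, 12, p1), (Ivy, 2015, Delta, 31, k2), (Ivy, 2015, Delta, 31, p2), (Ivy, 2015, Helix, 12, p1), (Ivy, 2022, Delta, 31, k2), (Ivy, 2022, Delta, 31, p2), (Ivy, 2022, Helix, 12, p1), (Yan, 1990, Orion, 31, k2), (Yan, 1990, Orion, 31, p2)}
Projecting to title, mid (12 duplicate(s) eliminated): {(Alpha, 39), (Delta, 31), (Helix, 12), (Nova, 31), (Orion, 31)}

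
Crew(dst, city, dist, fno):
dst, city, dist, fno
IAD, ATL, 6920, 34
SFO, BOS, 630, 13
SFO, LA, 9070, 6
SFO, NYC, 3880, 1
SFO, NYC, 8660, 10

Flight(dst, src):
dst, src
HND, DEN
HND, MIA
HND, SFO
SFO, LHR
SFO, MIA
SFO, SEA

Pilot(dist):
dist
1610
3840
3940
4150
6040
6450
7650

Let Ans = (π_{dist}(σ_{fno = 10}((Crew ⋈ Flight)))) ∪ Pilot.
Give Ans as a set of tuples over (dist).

{1610, 3840, 3940, 4150, 6040, 6450, 7650, 8660}

Natural join on dst: {(SFO, BOS, 630, 13, LHR), (SFO, BOS, 630, 13, MIA), (SFO, BOS, 630, 13, SEA), (SFO, LA, 9070, 6, LHR), (SFO, LA, 9070, 6, MIA), (SFO, LA, 9070, 6, SEA), (SFO, NYC, 3880, 1, LHR), (SFO, NYC, 3880, 1, MIA), (SFO, NYC, 3880, 1, SEA), (SFO, NYC, 8660, 10, LHR), (SFO, NYC, 8660, 10, MIA), (SFO, NYC, 8660, 10, SEA)}
Selection fno = 10: {(SFO, NYC, 8660, 10, LHR), (SFO, NYC, 8660, 10, MIA), (SFO, NYC, 8660, 10, SEA)}
π_{dist} gives {8660} (2 duplicate(s) eliminated).
Set union of the two operands is {1610, 3840, 3940, 4150, 6040, 6450, 7650, 8660}.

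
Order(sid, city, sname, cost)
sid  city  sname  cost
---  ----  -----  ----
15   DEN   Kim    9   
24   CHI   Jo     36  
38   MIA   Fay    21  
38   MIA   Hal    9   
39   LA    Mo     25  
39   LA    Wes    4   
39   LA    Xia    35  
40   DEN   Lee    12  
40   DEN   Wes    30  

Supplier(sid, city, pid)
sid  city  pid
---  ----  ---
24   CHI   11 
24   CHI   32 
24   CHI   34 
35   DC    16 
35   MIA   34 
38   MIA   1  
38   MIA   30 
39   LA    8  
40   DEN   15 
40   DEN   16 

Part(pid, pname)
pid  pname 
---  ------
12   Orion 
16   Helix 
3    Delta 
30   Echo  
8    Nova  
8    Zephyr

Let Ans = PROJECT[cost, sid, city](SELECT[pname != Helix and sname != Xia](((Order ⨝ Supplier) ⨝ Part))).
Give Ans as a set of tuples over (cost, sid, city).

Order ⋈ Supplier (natural join on sid, city): {(24, CHI, Jo, 36, 11), (24, CHI, Jo, 36, 32), (24, CHI, Jo, 36, 34), (38, MIA, Fay, 21, 1), (38, MIA, Fay, 21, 30), (38, MIA, Hal, 9, 1), (38, MIA, Hal, 9, 30), (39, LA, Mo, 25, 8), (39, LA, Wes, 4, 8), (39, LA, Xia, 35, 8), (40, DEN, Lee, 12, 15), (40, DEN, Lee, 12, 16), (40, DEN, Wes, 30, 15), (40, DEN, Wes, 30, 16)}
(Order ⨝ Supplier) ⋈ Part (natural join on pid): {(38, MIA, Fay, 21, 30, Echo), (38, MIA, Hal, 9, 30, Echo), (39, LA, Mo, 25, 8, Nova), (39, LA, Mo, 25, 8, Zephyr), (39, LA, Wes, 4, 8, Nova), (39, LA, Wes, 4, 8, Zephyr), (39, LA, Xia, 35, 8, Nova), (39, LA, Xia, 35, 8, Zephyr), (40, DEN, Lee, 12, 16, Helix), (40, DEN, Wes, 30, 16, Helix)}
Apply σ_{pname != Helix and sname != Xia}; surviving tuples: {(38, MIA, Fay, 21, 30, Echo), (38, MIA, Hal, 9, 30, Echo), (39, LA, Mo, 25, 8, Nova), (39, LA, Mo, 25, 8, Zephyr), (39, LA, Wes, 4, 8, Nova), (39, LA, Wes, 4, 8, Zephyr)}
π_{cost, sid, city} gives {(21, 38, MIA), (25, 39, LA), (4, 39, LA), (9, 38, MIA)} (2 duplicate(s) eliminated).

{(21, 38, MIA), (25, 39, LA), (4, 39, LA), (9, 38, MIA)}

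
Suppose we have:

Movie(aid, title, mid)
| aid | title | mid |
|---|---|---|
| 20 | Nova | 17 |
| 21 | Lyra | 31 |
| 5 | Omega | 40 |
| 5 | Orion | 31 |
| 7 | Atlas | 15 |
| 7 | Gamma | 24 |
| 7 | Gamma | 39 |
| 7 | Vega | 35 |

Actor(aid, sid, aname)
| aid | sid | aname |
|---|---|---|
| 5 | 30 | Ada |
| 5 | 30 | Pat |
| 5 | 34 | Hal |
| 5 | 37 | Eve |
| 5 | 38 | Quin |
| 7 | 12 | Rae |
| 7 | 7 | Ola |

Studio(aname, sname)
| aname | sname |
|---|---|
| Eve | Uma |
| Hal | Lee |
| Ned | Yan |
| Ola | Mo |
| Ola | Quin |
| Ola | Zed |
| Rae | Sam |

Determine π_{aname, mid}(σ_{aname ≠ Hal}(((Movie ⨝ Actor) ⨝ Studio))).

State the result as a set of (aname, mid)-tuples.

{(Eve, 31), (Eve, 40), (Ola, 15), (Ola, 24), (Ola, 35), (Ola, 39), (Rae, 15), (Rae, 24), (Rae, 35), (Rae, 39)}

Natural join on aid: {(5, Omega, 40, 30, Ada), (5, Omega, 40, 30, Pat), (5, Omega, 40, 34, Hal), (5, Omega, 40, 37, Eve), (5, Omega, 40, 38, Quin), (5, Orion, 31, 30, Ada), (5, Orion, 31, 30, Pat), (5, Orion, 31, 34, Hal), (5, Orion, 31, 37, Eve), (5, Orion, 31, 38, Quin), (7, Atlas, 15, 12, Rae), (7, Atlas, 15, 7, Ola), (7, Gamma, 24, 12, Rae), (7, Gamma, 24, 7, Ola), (7, Gamma, 39, 12, Rae), (7, Gamma, 39, 7, Ola), (7, Vega, 35, 12, Rae), (7, Vega, 35, 7, Ola)}
Natural join on aname: {(5, Omega, 40, 34, Hal, Lee), (5, Omega, 40, 37, Eve, Uma), (5, Orion, 31, 34, Hal, Lee), (5, Orion, 31, 37, Eve, Uma), (7, Atlas, 15, 12, Rae, Sam), (7, Atlas, 15, 7, Ola, Mo), (7, Atlas, 15, 7, Ola, Quin), (7, Atlas, 15, 7, Ola, Zed), (7, Gamma, 24, 12, Rae, Sam), (7, Gamma, 24, 7, Ola, Mo), (7, Gamma, 24, 7, Ola, Quin), (7, Gamma, 24, 7, Ola, Zed), (7, Gamma, 39, 12, Rae, Sam), (7, Gamma, 39, 7, Ola, Mo), (7, Gamma, 39, 7, Ola, Quin), (7, Gamma, 39, 7, Ola, Zed), (7, Vega, 35, 12, Rae, Sam), (7, Vega, 35, 7, Ola, Mo), (7, Vega, 35, 7, Ola, Quin), (7, Vega, 35, 7, Ola, Zed)}
σ[aname ≠ Hal]: keep tuples satisfying aname ≠ Hal → {(5, Omega, 40, 37, Eve, Uma), (5, Orion, 31, 37, Eve, Uma), (7, Atlas, 15, 12, Rae, Sam), (7, Atlas, 15, 7, Ola, Mo), (7, Atlas, 15, 7, Ola, Quin), (7, Atlas, 15, 7, Ola, Zed), (7, Gamma, 24, 12, Rae, Sam), (7, Gamma, 24, 7, Ola, Mo), (7, Gamma, 24, 7, Ola, Quin), (7, Gamma, 24, 7, Ola, Zed), (7, Gamma, 39, 12, Rae, Sam), (7, Gamma, 39, 7, Ola, Mo), (7, Gamma, 39, 7, Ola, Quin), (7, Gamma, 39, 7, Ola, Zed), (7, Vega, 35, 12, Rae, Sam), (7, Vega, 35, 7, Ola, Mo), (7, Vega, 35, 7, Ola, Quin), (7, Vega, 35, 7, Ola, Zed)}
Keep only column(s) aname, mid (8 duplicate(s) eliminated): {(Eve, 31), (Eve, 40), (Ola, 15), (Ola, 24), (Ola, 35), (Ola, 39), (Rae, 15), (Rae, 24), (Rae, 35), (Rae, 39)}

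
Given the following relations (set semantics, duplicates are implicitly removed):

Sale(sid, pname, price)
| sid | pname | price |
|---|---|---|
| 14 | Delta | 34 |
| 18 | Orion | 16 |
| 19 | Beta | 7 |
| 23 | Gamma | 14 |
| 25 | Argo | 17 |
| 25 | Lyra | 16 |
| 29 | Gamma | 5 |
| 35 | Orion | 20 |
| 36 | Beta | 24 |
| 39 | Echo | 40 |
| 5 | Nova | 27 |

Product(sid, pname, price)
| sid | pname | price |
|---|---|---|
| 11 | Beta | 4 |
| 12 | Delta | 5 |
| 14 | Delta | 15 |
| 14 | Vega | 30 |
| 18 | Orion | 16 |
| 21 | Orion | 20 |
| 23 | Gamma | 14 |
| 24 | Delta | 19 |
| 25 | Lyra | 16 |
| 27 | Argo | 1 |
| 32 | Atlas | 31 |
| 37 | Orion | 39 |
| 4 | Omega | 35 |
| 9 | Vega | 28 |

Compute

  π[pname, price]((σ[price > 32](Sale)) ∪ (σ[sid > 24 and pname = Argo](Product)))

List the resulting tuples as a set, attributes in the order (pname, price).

σ[price > 32]: keep tuples satisfying price > 32 → {(14, Delta, 34), (39, Echo, 40)}
σ[sid > 24 and pname = Argo]: keep tuples satisfying sid > 24 and pname = Argo → {(27, Argo, 1)}
Union: {(14, Delta, 34), (39, Echo, 40)} with {(27, Argo, 1)} → {(14, Delta, 34), (27, Argo, 1), (39, Echo, 40)}
Projecting to pname, price: {(Argo, 1), (Delta, 34), (Echo, 40)}

{(Argo, 1), (Delta, 34), (Echo, 40)}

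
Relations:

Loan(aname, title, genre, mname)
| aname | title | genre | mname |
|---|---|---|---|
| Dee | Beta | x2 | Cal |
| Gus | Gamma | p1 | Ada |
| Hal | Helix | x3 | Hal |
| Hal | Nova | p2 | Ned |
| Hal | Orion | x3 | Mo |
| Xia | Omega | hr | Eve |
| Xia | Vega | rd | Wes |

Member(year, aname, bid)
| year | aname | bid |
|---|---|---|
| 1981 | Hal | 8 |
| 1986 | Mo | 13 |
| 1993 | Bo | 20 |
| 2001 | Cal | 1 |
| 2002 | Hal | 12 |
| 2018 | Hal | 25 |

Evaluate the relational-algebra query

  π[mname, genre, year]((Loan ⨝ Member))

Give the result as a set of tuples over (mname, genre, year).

{(Hal, x3, 1981), (Hal, x3, 2002), (Hal, x3, 2018), (Mo, x3, 1981), (Mo, x3, 2002), (Mo, x3, 2018), (Ned, p2, 1981), (Ned, p2, 2002), (Ned, p2, 2018)}

Joining Loan and Member on aname yields {(Hal, Helix, x3, Hal, 1981, 8), (Hal, Helix, x3, Hal, 2002, 12), (Hal, Helix, x3, Hal, 2018, 25), (Hal, Nova, p2, Ned, 1981, 8), (Hal, Nova, p2, Ned, 2002, 12), (Hal, Nova, p2, Ned, 2018, 25), (Hal, Orion, x3, Mo, 1981, 8), (Hal, Orion, x3, Mo, 2002, 12), (Hal, Orion, x3, Mo, 2018, 25)}.
π[mname, genre, year]: project onto (mname, genre, year) → {(Hal, x3, 1981), (Hal, x3, 2002), (Hal, x3, 2018), (Mo, x3, 1981), (Mo, x3, 2002), (Mo, x3, 2018), (Ned, p2, 1981), (Ned, p2, 2002), (Ned, p2, 2018)}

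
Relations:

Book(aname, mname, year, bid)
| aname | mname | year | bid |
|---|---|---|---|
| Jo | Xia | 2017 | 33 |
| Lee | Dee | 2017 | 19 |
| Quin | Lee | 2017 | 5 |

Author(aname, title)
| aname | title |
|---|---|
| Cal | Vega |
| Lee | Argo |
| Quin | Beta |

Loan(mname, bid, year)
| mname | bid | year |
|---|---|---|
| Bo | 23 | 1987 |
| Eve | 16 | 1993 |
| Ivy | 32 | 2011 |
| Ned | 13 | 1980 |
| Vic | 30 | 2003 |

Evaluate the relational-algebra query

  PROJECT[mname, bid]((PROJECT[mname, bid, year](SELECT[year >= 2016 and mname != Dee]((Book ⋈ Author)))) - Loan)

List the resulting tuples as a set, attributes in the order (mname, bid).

{(Lee, 5)}

Joining Book and Author on aname yields {(Lee, Dee, 2017, 19, Argo), (Quin, Lee, 2017, 5, Beta)}.
Filtering on year >= 2016 and mname != Dee leaves {(Quin, Lee, 2017, 5, Beta)}.
Keep only column(s) mname, bid, year: {(Lee, 5, 2017)}
Set difference of the two operands is {(Lee, 5, 2017)}.
Keep only column(s) mname, bid: {(Lee, 5)}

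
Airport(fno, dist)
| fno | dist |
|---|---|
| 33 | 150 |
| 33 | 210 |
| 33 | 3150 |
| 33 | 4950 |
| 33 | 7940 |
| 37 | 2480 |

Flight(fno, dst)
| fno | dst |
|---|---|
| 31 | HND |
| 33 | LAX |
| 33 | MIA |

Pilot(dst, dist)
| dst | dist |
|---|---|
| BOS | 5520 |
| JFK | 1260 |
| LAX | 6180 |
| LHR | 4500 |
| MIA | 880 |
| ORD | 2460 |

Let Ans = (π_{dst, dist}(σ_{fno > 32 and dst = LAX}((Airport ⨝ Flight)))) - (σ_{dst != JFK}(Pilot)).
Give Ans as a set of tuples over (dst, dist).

{(LAX, 150), (LAX, 210), (LAX, 3150), (LAX, 4950), (LAX, 7940)}

Natural join on fno: {(33, 150, LAX), (33, 150, MIA), (33, 210, LAX), (33, 210, MIA), (33, 3150, LAX), (33, 3150, MIA), (33, 4950, LAX), (33, 4950, MIA), (33, 7940, LAX), (33, 7940, MIA)}
Selection fno > 32 and dst = LAX: {(33, 150, LAX), (33, 210, LAX), (33, 3150, LAX), (33, 4950, LAX), (33, 7940, LAX)}
Keep only column(s) dst, dist: {(LAX, 150), (LAX, 210), (LAX, 3150), (LAX, 4950), (LAX, 7940)}
Selection dst != JFK: {(BOS, 5520), (LAX, 6180), (LHR, 4500), (MIA, 880), (ORD, 2460)}
Difference: {(LAX, 150), (LAX, 210), (LAX, 3150), (LAX, 4950), (LAX, 7940)} with {(BOS, 5520), (LAX, 6180), (LHR, 4500), (MIA, 880), (ORD, 2460)} → {(LAX, 150), (LAX, 210), (LAX, 3150), (LAX, 4950), (LAX, 7940)}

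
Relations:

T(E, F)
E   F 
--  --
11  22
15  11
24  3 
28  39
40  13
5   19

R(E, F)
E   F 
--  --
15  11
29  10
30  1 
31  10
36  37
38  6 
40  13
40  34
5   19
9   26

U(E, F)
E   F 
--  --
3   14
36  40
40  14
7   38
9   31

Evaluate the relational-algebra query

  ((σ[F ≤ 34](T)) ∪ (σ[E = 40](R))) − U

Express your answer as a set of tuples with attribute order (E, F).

Selection F ≤ 34: {(11, 22), (15, 11), (24, 3), (40, 13), (5, 19)}
Selection E = 40: {(40, 13), (40, 34)}
Taking the union: {(11, 22), (15, 11), (24, 3), (40, 13), (40, 34), (5, 19)}
Taking the difference: {(11, 22), (15, 11), (24, 3), (40, 13), (40, 34), (5, 19)}

{(11, 22), (15, 11), (24, 3), (40, 13), (40, 34), (5, 19)}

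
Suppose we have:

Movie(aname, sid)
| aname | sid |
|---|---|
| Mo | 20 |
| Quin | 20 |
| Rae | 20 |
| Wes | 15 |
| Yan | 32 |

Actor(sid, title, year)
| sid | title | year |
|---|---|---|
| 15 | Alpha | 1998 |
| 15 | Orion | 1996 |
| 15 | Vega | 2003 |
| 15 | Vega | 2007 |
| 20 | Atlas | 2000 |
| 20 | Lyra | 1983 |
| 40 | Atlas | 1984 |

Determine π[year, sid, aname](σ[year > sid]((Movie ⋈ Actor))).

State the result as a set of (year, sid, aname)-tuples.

{(1983, 20, Mo), (1983, 20, Quin), (1983, 20, Rae), (1996, 15, Wes), (1998, 15, Wes), (2000, 20, Mo), (2000, 20, Quin), (2000, 20, Rae), (2003, 15, Wes), (2007, 15, Wes)}

Joining Movie and Actor on sid yields {(Mo, 20, Atlas, 2000), (Mo, 20, Lyra, 1983), (Quin, 20, Atlas, 2000), (Quin, 20, Lyra, 1983), (Rae, 20, Atlas, 2000), (Rae, 20, Lyra, 1983), (Wes, 15, Alpha, 1998), (Wes, 15, Orion, 1996), (Wes, 15, Vega, 2003), (Wes, 15, Vega, 2007)}.
Selection year > sid: {(Mo, 20, Atlas, 2000), (Mo, 20, Lyra, 1983), (Quin, 20, Atlas, 2000), (Quin, 20, Lyra, 1983), (Rae, 20, Atlas, 2000), (Rae, 20, Lyra, 1983), (Wes, 15, Alpha, 1998), (Wes, 15, Orion, 1996), (Wes, 15, Vega, 2003), (Wes, 15, Vega, 2007)}
Keep only column(s) year, sid, aname: {(1983, 20, Mo), (1983, 20, Quin), (1983, 20, Rae), (1996, 15, Wes), (1998, 15, Wes), (2000, 20, Mo), (2000, 20, Quin), (2000, 20, Rae), (2003, 15, Wes), (2007, 15, Wes)}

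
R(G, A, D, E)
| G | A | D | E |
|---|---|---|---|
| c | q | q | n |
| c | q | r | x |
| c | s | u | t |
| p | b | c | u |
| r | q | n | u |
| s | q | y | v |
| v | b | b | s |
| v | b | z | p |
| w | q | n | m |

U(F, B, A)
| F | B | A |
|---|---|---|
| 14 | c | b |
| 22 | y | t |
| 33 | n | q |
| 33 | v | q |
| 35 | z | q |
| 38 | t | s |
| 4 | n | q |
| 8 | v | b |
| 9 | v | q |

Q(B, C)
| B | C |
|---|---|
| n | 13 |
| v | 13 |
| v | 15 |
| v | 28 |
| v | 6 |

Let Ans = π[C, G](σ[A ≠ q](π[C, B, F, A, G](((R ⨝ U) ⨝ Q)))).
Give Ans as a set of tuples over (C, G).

Natural join on A: {(c, q, q, n, 33, n), (c, q, q, n, 33, v), (c, q, q, n, 35, z), (c, q, q, n, 4, n), (c, q, q, n, 9, v), (c, q, r, x, 33, n), (c, q, r, x, 33, v), (c, q, r, x, 35, z), (c, q, r, x, 4, n), (c, q, r, x, 9, v), (c, s, u, t, 38, t), (p, b, c, u, 14, c), (p, b, c, u, 8, v), (r, q, n, u, 33, n), (r, q, n, u, 33, v), (r, q, n, u, 35, z), (r, q, n, u, 4, n), (r, q, n, u, 9, v), (s, q, y, v, 33, n), (s, q, y, v, 33, v), (s, q, y, v, 35, z), (s, q, y, v, 4, n), (s, q, y, v, 9, v), (v, b, b, s, 14, c), (v, b, b, s, 8, v), (v, b, z, p, 14, c), (v, b, z, p, 8, v), (w, q, n, m, 33, n), (w, q, n, m, 33, v), (w, q, n, m, 35, z), (w, q, n, m, 4, n), (w, q, n, m, 9, v)}
Natural join on B: {(c, q, q, n, 33, n, 13), (c, q, q, n, 33, v, 13), (c, q, q, n, 33, v, 15), (c, q, q, n, 33, v, 28), (c, q, q, n, 33, v, 6), (c, q, q, n, 4, n, 13), (c, q, q, n, 9, v, 13), (c, q, q, n, 9, v, 15), (c, q, q, n, 9, v, 28), (c, q, q, n, 9, v, 6), (c, q, r, x, 33, n, 13), (c, q, r, x, 33, v, 13), (c, q, r, x, 33, v, 15), (c, q, r, x, 33, v, 28), (c, q, r, x, 33, v, 6), (c, q, r, x, 4, n, 13), (c, q, r, x, 9, v, 13), (c, q, r, x, 9, v, 15), (c, q, r, x, 9, v, 28), (c, q, r, x, 9, v, 6), (p, b, c, u, 8, v, 13), (p, b, c, u, 8, v, 15), (p, b, c, u, 8, v, 28), (p, b, c, u, 8, v, 6), (r, q, n, u, 33, n, 13), (r, q, n, u, 33, v, 13), (r, q, n, u, 33, v, 15), (r, q, n, u, 33, v, 28), (r, q, n, u, 33, v, 6), (r, q, n, u, 4, n, 13), (r, q, n, u, 9, v, 13), (r, q, n, u, 9, v, 15), (r, q, n, u, 9, v, 28), (r, q, n, u, 9, v, 6), (s, q, y, v, 33, n, 13), (s, q, y, v, 33, v, 13), (s, q, y, v, 33, v, 15), (s, q, y, v, 33, v, 28), (s, q, y, v, 33, v, 6), (s, q, y, v, 4, n, 13), (s, q, y, v, 9, v, 13), (s, q, y, v, 9, v, 15), (s, q, y, v, 9, v, 28), (s, q, y, v, 9, v, 6), (v, b, b, s, 8, v, 13), (v, b, b, s, 8, v, 15), (v, b, b, s, 8, v, 28), (v, b, b, s, 8, v, 6), (v, b, z, p, 8, v, 13), (v, b, z, p, 8, v, 15), (v, b, z, p, 8, v, 28), (v, b, z, p, 8, v, 6), (w, q, n, m, 33, n, 13), (w, q, n, m, 33, v, 13), (w, q, n, m, 33, v, 15), (w, q, n, m, 33, v, 28), (w, q, n, m, 33, v, 6), (w, q, n, m, 4, n, 13), (w, q, n, m, 9, v, 13), (w, q, n, m, 9, v, 15), (w, q, n, m, 9, v, 28), (w, q, n, m, 9, v, 6)}
Keep only column(s) C, B, F, A, G (14 duplicate(s) eliminated): {(13, n, 33, q, c), (13, n, 33, q, r), (13, n, 33, q, s), (13, n, 33, q, w), (13, n, 4, q, c), (13, n, 4, q, r), (13, n, 4, q, s), (13, n, 4, q, w), (13, v, 33, q, c), (13, v, 33, q, r), (13, v, 33, q, s), (13, v, 33, q, w), (13, v, 8, b, p), (13, v, 8, b, v), (13, v, 9, q, c), (13, v, 9, q, r), (13, v, 9, q, s), (13, v, 9, q, w), (15, v, 33, q, c), (15, v, 33, q, r), (15, v, 33, q, s), (15, v, 33, q, w), (15, v, 8, b, p), (15, v, 8, b, v), (15, v, 9, q, c), (15, v, 9, q, r), (15, v, 9, q, s), (15, v, 9, q, w), (28, v, 33, q, c), (28, v, 33, q, r), (28, v, 33, q, s), (28, v, 33, q, w), (28, v, 8, b, p), (28, v, 8, b, v), (28, v, 9, q, c), (28, v, 9, q, r), (28, v, 9, q, s), (28, v, 9, q, w), (6, v, 33, q, c), (6, v, 33, q, r), (6, v, 33, q, s), (6, v, 33, q, w), (6, v, 8, b, p), (6, v, 8, b, v), (6, v, 9, q, c), (6, v, 9, q, r), (6, v, 9, q, s), (6, v, 9, q, w)}
Filtering on A ≠ q leaves {(13, v, 8, b, p), (13, v, 8, b, v), (15, v, 8, b, p), (15, v, 8, b, v), (28, v, 8, b, p), (28, v, 8, b, v), (6, v, 8, b, p), (6, v, 8, b, v)}.
Keep only column(s) C, G: {(13, p), (13, v), (15, p), (15, v), (28, p), (28, v), (6, p), (6, v)}

{(13, p), (13, v), (15, p), (15, v), (28, p), (28, v), (6, p), (6, v)}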